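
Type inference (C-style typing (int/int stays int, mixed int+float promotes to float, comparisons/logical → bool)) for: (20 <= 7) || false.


Operand types: bool || bool
Rule: logical operators take bool operands and yield bool
Result type: bool


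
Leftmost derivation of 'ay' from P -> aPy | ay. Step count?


Derivation: P => ay
Steps: 1


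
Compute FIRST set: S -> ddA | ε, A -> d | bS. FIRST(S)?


Per alternative of S: FIRST(ddA) = {d}; FIRST(ε) = {ε}
FIRST(S) = {d, ε}


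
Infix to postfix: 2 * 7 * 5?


Left to right (same or higher precedence on left)
Postfix: 2 7 * 5 *


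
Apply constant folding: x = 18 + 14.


18 + 14 = 32 at compile time
Optimized: x = 32


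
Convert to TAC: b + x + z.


Break into single-operator statements:
t1 = b + x
t2 = t1 + z


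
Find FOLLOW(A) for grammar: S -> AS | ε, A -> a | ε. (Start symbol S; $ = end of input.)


$ ∈ FOLLOW(S). For each A -> αBβ: add FIRST(β)\{ε} to FOLLOW(B); if β nullable, add FOLLOW(A).
FOLLOW(A) = {$, a}


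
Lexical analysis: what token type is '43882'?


Pattern: digits only
Type: INTEGER_LITERAL


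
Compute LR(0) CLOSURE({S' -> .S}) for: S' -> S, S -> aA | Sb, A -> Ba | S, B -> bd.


Start: S' -> .S
For each item with dot before a nonterminal B, add B -> .γ for every B-production
Closure: [S' -> .S, S -> .aA, S -> .Sb]


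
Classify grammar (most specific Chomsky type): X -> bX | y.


Right-linear: every RHS is a terminal or a terminal followed by one nonterminal
Classification: Type 3 (Regular)


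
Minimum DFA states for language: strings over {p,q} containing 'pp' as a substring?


KMP-style automaton: 2 progress states + 1 absorbing accept = 3
Minimal DFA: 3 states


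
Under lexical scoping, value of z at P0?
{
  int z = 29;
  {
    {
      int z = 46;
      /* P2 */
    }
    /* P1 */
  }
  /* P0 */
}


z declared in the same block as P0
z = 29


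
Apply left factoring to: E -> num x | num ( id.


Common prefix: 'num'
Factored: E -> num E', E' -> x | ( id


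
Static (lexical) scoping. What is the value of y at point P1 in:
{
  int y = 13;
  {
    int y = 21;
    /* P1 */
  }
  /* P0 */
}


y declared in the same block as P1
y = 21


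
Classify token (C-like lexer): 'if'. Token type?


Pattern: reserved word
Type: KEYWORD


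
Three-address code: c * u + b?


Break into single-operator statements:
t1 = c * u
t2 = t1 + b


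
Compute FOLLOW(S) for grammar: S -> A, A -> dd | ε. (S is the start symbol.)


$ ∈ FOLLOW(S). For each A -> αBβ: add FIRST(β)\{ε} to FOLLOW(B); if β nullable, add FOLLOW(A).
FOLLOW(S) = {$}


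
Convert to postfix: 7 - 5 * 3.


* has higher precedence, evaluate 5*3 first
Postfix: 7 5 3 * -


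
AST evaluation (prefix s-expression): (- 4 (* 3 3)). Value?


Evaluate inner: (* 3 3) = 9
Evaluate root: (- 4 9) = -5
Result: -5


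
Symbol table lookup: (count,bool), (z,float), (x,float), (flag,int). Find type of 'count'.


Lookup 'count' → type bool


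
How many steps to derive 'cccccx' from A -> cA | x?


Derivation: A => cA => ccA => cccA => ccccA => cccccA => cccccx
Steps: 6


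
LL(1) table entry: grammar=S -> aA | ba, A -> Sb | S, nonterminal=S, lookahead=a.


For [S, a]: 'a' ∈ FIRST(aA)
Entry: S -> aA


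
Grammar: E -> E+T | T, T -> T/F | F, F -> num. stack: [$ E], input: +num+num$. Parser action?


shift '+' to continue E -> E+T
Action: shift


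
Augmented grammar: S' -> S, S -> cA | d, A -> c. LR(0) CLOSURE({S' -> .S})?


Start: S' -> .S
For each item with dot before a nonterminal B, add B -> .γ for every B-production
Closure: [S' -> .S, S -> .cA, S -> .d]


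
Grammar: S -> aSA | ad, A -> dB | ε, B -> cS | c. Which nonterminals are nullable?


A nonterminal is nullable iff some alternative derives ε (directly, or every symbol in it is nullable)
Nullable: {A}


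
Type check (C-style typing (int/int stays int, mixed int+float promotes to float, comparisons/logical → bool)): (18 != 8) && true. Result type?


Operand types: bool && bool
Rule: logical operators take bool operands and yield bool
Result type: bool


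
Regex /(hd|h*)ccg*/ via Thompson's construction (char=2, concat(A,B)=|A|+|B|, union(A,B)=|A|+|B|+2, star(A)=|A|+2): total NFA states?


Syntax tree has 6 char leaf(s), 1 union(s), 2 star(s)
chars contribute 6×2 = 12; each union adds +2; each star adds +2
Total: 12 + 2 + 4 = 18 states


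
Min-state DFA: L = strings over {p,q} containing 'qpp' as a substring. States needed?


KMP-style automaton: 3 progress states + 1 absorbing accept = 4
Minimal DFA: 4 states


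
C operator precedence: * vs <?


'*' is multiplicative (level 10); '<' is relational (level 7)
Higher level binds tighter
'*' has higher precedence than '<'


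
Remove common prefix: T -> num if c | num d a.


Common prefix: 'num'
Factored: T -> num T', T' -> if c | d a


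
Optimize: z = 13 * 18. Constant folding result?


13 * 18 = 234 at compile time
Optimized: z = 234


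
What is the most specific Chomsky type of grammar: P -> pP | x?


Right-linear: every RHS is a terminal or a terminal followed by one nonterminal
Classification: Type 3 (Regular)


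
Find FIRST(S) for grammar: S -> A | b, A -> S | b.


Per alternative of S: FIRST(A) = {b}; FIRST(b) = {b}
FIRST(S) = {b}


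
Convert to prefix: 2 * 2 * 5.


left-to-right (same/higher precedence on left): tree is (* (* 2 2) 5)
Prefix: * * 2 2 5


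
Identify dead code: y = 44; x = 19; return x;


y is assigned but never read
Dead: 'y = 44'


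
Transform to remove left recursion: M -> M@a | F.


Left-recursive alternatives: M@a; non-recursive: F
Introduce M': M -> FM', M' -> @aM' | ε


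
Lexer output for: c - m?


Scan left to right, longest-match per lexeme
Tokens: ID(c), OP(-), ID(m)


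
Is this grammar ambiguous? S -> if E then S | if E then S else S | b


dangling else: 'if E then if E then b else b' parses two ways
Ambiguous


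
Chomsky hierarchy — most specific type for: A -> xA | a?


Right-linear: every RHS is a terminal or a terminal followed by one nonterminal
Classification: Type 3 (Regular)


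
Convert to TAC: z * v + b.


Break into single-operator statements:
t1 = z * v
t2 = t1 + b


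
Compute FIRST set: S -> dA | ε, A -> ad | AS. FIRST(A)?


Per alternative of A: FIRST(ad) = {a}; FIRST(AS) = {a}
FIRST(A) = {a}


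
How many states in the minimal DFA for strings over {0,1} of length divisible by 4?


Track length mod 4: states 0..3, accept at 0
Minimal DFA: 4 states


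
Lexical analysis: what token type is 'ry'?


Pattern: letter/underscore followed by alphanumerics, not a keyword
Type: IDENTIFIER


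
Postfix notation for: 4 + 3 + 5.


Left to right (same or higher precedence on left)
Postfix: 4 3 + 5 +


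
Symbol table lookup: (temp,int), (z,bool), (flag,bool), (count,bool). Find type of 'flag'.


Lookup 'flag' → type bool


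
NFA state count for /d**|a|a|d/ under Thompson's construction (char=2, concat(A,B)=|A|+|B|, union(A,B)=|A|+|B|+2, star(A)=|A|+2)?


Syntax tree has 4 char leaf(s), 3 union(s), 2 star(s)
chars contribute 4×2 = 8; each union adds +2; each star adds +2
Total: 8 + 6 + 4 = 18 states


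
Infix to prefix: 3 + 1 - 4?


left-to-right (same/higher precedence on left): tree is (- (+ 3 1) 4)
Prefix: - + 3 1 4


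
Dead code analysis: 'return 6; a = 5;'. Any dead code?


statement follows a return and is unreachable
Dead: 'a = 5'


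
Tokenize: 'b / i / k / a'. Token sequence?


Scan left to right, longest-match per lexeme
Tokens: ID(b), OP(/), ID(i), OP(/), ID(k), OP(/), ID(a)


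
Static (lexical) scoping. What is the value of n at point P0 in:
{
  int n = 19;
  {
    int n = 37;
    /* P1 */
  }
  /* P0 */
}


n declared in the same block as P0
n = 19


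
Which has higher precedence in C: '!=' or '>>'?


'>>' is shift (level 8); '!=' is equality (level 6)
Higher level binds tighter
'>>' has higher precedence than '!='


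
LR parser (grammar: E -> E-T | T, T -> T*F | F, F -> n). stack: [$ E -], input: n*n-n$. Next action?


no handle ('E-' is not any RHS); shift 'n'
Action: shift


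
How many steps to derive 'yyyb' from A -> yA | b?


Derivation: A => yA => yyA => yyyA => yyyb
Steps: 4


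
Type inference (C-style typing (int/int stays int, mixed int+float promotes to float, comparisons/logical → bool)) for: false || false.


Operand types: bool || bool
Rule: logical operators take bool operands and yield bool
Result type: bool


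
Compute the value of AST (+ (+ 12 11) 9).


Evaluate inner: (+ 12 11) = 23
Evaluate root: (+ 23 9) = 32
Result: 32


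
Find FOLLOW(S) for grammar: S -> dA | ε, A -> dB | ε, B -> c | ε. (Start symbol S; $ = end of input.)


$ ∈ FOLLOW(S). For each A -> αBβ: add FIRST(β)\{ε} to FOLLOW(B); if β nullable, add FOLLOW(A).
FOLLOW(S) = {$}


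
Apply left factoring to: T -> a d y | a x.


Common prefix: 'a'
Factored: T -> a T', T' -> d y | x


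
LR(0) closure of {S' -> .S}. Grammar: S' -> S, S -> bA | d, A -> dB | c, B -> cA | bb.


Start: S' -> .S
For each item with dot before a nonterminal B, add B -> .γ for every B-production
Closure: [S' -> .S, S -> .bA, S -> .d]


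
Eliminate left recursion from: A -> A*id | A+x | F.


Left-recursive alternatives: A*id, A+x; non-recursive: F
Introduce A': A -> FA', A' -> *idA' | +xA' | ε


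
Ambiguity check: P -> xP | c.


right-linear, alternatives start with distinct terminals 'x' vs 'c': unique leftmost derivation
Unambiguous


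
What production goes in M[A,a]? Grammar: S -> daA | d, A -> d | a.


For [A, a]: 'a' ∈ FIRST(a)
Entry: A -> a


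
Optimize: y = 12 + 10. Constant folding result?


12 + 10 = 22 at compile time
Optimized: y = 22


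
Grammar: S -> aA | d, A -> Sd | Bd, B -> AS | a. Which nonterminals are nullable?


A nonterminal is nullable iff some alternative derives ε (directly, or every symbol in it is nullable)
Nullable: {}


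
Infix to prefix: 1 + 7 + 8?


left-to-right (same/higher precedence on left): tree is (+ (+ 1 7) 8)
Prefix: + + 1 7 8


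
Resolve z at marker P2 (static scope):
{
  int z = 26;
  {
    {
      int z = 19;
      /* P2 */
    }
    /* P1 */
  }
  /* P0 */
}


z declared in the same block as P2
z = 19


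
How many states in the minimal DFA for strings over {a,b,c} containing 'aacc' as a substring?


KMP-style automaton: 4 progress states + 1 absorbing accept = 5
Minimal DFA: 5 states


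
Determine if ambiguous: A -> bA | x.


right-linear, alternatives start with distinct terminals 'b' vs 'x': unique leftmost derivation
Unambiguous


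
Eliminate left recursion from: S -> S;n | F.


Left-recursive alternatives: S;n; non-recursive: F
Introduce S': S -> FS', S' -> ;nS' | ε


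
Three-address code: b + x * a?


Break into single-operator statements:
t1 = x * a
t2 = b + t1


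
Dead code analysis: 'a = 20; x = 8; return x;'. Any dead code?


a is assigned but never read
Dead: 'a = 20'


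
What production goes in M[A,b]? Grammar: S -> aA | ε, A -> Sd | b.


For [A, b]: 'b' ∈ FIRST(b)
Entry: A -> b


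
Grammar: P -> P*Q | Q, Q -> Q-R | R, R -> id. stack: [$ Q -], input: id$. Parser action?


no handle; shift 'id'
Action: shift


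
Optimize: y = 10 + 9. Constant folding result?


10 + 9 = 19 at compile time
Optimized: y = 19


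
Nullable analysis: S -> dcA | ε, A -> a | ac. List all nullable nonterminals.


A nonterminal is nullable iff some alternative derives ε (directly, or every symbol in it is nullable)
Nullable: {S}


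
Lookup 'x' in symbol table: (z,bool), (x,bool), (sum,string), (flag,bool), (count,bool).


Lookup 'x' → type bool


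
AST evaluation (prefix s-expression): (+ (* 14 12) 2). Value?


Evaluate inner: (* 14 12) = 168
Evaluate root: (+ 168 2) = 170
Result: 170


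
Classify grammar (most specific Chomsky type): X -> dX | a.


Right-linear: every RHS is a terminal or a terminal followed by one nonterminal
Classification: Type 3 (Regular)


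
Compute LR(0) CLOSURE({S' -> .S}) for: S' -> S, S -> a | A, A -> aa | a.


Start: S' -> .S
For each item with dot before a nonterminal B, add B -> .γ for every B-production
Closure: [S' -> .S, S -> .a, S -> .A, A -> .aa, A -> .a]


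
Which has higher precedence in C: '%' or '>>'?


'%' is multiplicative (level 10); '>>' is shift (level 8)
Higher level binds tighter
'%' has higher precedence than '>>'


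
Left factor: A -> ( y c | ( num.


Common prefix: '('
Factored: A -> ( A', A' -> y c | num


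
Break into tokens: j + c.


Scan left to right, longest-match per lexeme
Tokens: ID(j), OP(+), ID(c)


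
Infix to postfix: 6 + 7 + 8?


Left to right (same or higher precedence on left)
Postfix: 6 7 + 8 +


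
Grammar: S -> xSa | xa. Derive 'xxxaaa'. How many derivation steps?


Derivation: S => xSa => xxSaa => xxxaaa
Steps: 3


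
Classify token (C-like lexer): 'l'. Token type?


Pattern: letter/underscore followed by alphanumerics, not a keyword
Type: IDENTIFIER


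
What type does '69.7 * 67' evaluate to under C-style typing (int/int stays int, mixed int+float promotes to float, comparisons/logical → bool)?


Operand types: float * int
Rule: mixed int/float promotes to float; int/int stays int
Result type: float


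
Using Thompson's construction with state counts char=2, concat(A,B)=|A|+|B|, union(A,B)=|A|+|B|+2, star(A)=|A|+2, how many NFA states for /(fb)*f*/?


Syntax tree has 3 char leaf(s), 0 union(s), 2 star(s)
chars contribute 3×2 = 6; each union adds +2; each star adds +2
Total: 6 + 0 + 4 = 10 states


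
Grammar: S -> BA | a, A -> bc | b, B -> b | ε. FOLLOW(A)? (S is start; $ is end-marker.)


$ ∈ FOLLOW(S). For each A -> αBβ: add FIRST(β)\{ε} to FOLLOW(B); if β nullable, add FOLLOW(A).
FOLLOW(A) = {$}


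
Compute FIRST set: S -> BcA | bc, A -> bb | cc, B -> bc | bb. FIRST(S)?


Per alternative of S: FIRST(BcA) = {b}; FIRST(bc) = {b}
FIRST(S) = {b}


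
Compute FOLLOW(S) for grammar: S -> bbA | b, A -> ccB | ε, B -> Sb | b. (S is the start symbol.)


$ ∈ FOLLOW(S). For each A -> αBβ: add FIRST(β)\{ε} to FOLLOW(B); if β nullable, add FOLLOW(A).
FOLLOW(S) = {$, b}


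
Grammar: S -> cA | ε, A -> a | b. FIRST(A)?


Per alternative of A: FIRST(a) = {a}; FIRST(b) = {b}
FIRST(A) = {a, b}


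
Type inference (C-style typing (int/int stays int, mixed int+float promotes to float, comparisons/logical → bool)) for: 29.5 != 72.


Operand types: float != int
Rule: comparison yields bool
Result type: bool


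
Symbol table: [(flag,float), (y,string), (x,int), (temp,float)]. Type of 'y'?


Lookup 'y' → type string


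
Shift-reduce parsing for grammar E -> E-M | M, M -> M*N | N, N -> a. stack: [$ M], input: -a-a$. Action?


lookahead ∉ {*} so M won't extend; reduce E -> M
Action: reduce (E -> M)


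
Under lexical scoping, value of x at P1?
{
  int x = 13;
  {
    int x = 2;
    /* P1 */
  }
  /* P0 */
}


x declared in the same block as P1
x = 2


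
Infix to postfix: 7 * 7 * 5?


Left to right (same or higher precedence on left)
Postfix: 7 7 * 5 *


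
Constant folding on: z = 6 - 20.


6 - 20 = -14 at compile time
Optimized: z = -14


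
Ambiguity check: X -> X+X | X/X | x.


'x+x/x' has two parse trees (no precedence encoded between + and /)
Ambiguous


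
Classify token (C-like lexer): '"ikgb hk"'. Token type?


Pattern: double-quoted sequence
Type: STRING_LITERAL


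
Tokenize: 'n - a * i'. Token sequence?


Scan left to right, longest-match per lexeme
Tokens: ID(n), OP(-), ID(a), OP(*), ID(i)


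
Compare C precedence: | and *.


'*' is multiplicative (level 10); '|' is bitwise OR (level 3)
Higher level binds tighter
'*' has higher precedence than '|'


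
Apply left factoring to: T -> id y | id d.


Common prefix: 'id'
Factored: T -> id T', T' -> y | d


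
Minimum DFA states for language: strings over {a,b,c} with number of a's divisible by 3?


Track (count of a) mod 3: states 0..2, accept at 0
Minimal DFA: 3 states


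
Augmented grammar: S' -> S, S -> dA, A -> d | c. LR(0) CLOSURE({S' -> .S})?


Start: S' -> .S
For each item with dot before a nonterminal B, add B -> .γ for every B-production
Closure: [S' -> .S, S -> .dA]


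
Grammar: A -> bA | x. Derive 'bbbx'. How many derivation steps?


Derivation: A => bA => bbA => bbbA => bbbx
Steps: 4


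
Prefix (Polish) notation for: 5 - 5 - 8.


left-to-right (same/higher precedence on left): tree is (- (- 5 5) 8)
Prefix: - - 5 5 8


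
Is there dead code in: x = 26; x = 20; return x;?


first assignment to x is overwritten before any read
Dead: 'x = 26'


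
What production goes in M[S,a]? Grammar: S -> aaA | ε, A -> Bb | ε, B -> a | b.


For [S, a]: 'a' ∈ FIRST(aaA)
Entry: S -> aaA


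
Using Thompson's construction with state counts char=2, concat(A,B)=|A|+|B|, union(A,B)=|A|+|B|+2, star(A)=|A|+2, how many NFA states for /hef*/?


Syntax tree has 3 char leaf(s), 0 union(s), 1 star(s)
chars contribute 3×2 = 6; each union adds +2; each star adds +2
Total: 6 + 0 + 2 = 8 states


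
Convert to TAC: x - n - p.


Break into single-operator statements:
t1 = x - n
t2 = t1 - p


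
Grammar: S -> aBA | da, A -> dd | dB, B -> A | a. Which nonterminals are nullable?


A nonterminal is nullable iff some alternative derives ε (directly, or every symbol in it is nullable)
Nullable: {}


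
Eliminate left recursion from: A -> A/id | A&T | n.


Left-recursive alternatives: A/id, A&T; non-recursive: n
Introduce A': A -> nA', A' -> /idA' | &TA' | ε


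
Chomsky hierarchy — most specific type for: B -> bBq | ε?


Single nonterminal LHS, but b^n q^n is not regular
Classification: Type 2 (Context-Free)


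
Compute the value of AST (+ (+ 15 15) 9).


Evaluate inner: (+ 15 15) = 30
Evaluate root: (+ 30 9) = 39
Result: 39


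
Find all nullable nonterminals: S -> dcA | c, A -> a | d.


A nonterminal is nullable iff some alternative derives ε (directly, or every symbol in it is nullable)
Nullable: {}


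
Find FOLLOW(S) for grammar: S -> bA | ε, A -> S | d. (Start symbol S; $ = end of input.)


$ ∈ FOLLOW(S). For each A -> αBβ: add FIRST(β)\{ε} to FOLLOW(B); if β nullable, add FOLLOW(A).
FOLLOW(S) = {$}


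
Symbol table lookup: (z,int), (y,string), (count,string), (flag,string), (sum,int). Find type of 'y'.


Lookup 'y' → type string


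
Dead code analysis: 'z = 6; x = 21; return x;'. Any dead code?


z is assigned but never read
Dead: 'z = 6'


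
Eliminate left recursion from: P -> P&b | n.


Left-recursive alternatives: P&b; non-recursive: n
Introduce P': P -> nP', P' -> &bP' | ε


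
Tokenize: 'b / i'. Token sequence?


Scan left to right, longest-match per lexeme
Tokens: ID(b), OP(/), ID(i)


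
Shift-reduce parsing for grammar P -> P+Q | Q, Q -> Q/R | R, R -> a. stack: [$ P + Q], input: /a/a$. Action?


'/' can extend Q; shift to build Q -> Q/R
Action: shift


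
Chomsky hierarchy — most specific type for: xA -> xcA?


LHS has context (more than one symbol) and |LHS| ≤ |RHS|
Classification: Type 1 (Context-Sensitive)


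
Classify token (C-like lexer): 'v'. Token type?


Pattern: letter/underscore followed by alphanumerics, not a keyword
Type: IDENTIFIER


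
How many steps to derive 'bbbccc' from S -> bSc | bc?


Derivation: S => bSc => bbScc => bbbccc
Steps: 3


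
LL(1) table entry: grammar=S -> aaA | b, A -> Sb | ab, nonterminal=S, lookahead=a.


For [S, a]: 'a' ∈ FIRST(aaA)
Entry: S -> aaA


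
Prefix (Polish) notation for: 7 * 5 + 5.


left-to-right (same/higher precedence on left): tree is (+ (* 7 5) 5)
Prefix: + * 7 5 5


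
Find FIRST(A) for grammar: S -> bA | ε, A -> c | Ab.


Per alternative of A: FIRST(c) = {c}; FIRST(Ab) = {c}
FIRST(A) = {c}


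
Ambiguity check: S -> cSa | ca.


balanced c^n…a^n: each string has a unique parse
Unambiguous


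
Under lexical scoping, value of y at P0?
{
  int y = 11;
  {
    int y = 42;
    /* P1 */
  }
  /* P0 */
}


y declared in the same block as P0
y = 11


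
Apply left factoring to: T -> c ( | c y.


Common prefix: 'c'
Factored: T -> c T', T' -> ( | y


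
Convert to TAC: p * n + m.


Break into single-operator statements:
t1 = p * n
t2 = t1 + m


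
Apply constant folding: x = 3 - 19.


3 - 19 = -16 at compile time
Optimized: x = -16


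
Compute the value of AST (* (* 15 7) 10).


Evaluate inner: (* 15 7) = 105
Evaluate root: (* 105 10) = 1050
Result: 1050


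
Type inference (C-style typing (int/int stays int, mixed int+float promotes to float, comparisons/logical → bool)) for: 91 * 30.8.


Operand types: int * float
Rule: mixed int/float promotes to float; int/int stays int
Result type: float


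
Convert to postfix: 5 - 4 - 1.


Left to right (same or higher precedence on left)
Postfix: 5 4 - 1 -


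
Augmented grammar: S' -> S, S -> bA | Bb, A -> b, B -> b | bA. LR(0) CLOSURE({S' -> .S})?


Start: S' -> .S
For each item with dot before a nonterminal B, add B -> .γ for every B-production
Closure: [S' -> .S, S -> .bA, S -> .Bb, B -> .b, B -> .bA]


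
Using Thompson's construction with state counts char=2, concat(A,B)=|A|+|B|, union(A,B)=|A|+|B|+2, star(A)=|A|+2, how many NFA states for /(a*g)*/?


Syntax tree has 2 char leaf(s), 0 union(s), 2 star(s)
chars contribute 2×2 = 4; each union adds +2; each star adds +2
Total: 4 + 0 + 4 = 8 states


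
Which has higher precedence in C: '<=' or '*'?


'*' is multiplicative (level 10); '<=' is relational (level 7)
Higher level binds tighter
'*' has higher precedence than '<='


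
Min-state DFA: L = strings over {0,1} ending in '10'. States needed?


Track the longest suffix of input matching a prefix of '10': 3 classes (prefixes of length 0..2)
Minimal DFA: 3 states


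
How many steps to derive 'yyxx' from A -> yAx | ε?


Derivation: A => yAx => yyAxx => yyxx
Steps: 3


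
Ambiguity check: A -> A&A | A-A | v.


'v&v-v' has two parse trees (no precedence encoded between & and -)
Ambiguous


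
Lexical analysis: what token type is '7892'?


Pattern: digits only
Type: INTEGER_LITERAL


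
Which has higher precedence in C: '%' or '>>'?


'%' is multiplicative (level 10); '>>' is shift (level 8)
Higher level binds tighter
'%' has higher precedence than '>>'


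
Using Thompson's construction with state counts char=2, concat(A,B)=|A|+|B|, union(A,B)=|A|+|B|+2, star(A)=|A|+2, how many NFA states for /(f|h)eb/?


Syntax tree has 4 char leaf(s), 1 union(s), 0 star(s)
chars contribute 4×2 = 8; each union adds +2; each star adds +2
Total: 8 + 2 + 0 = 10 states


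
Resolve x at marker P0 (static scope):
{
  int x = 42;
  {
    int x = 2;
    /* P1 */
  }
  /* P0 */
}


x declared in the same block as P0
x = 42


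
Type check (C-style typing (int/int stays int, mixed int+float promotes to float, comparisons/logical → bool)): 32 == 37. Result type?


Operand types: int == int
Rule: comparison yields bool
Result type: bool


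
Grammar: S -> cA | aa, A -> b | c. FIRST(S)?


Per alternative of S: FIRST(cA) = {c}; FIRST(aa) = {a}
FIRST(S) = {a, c}


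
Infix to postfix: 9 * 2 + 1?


Left to right (same or higher precedence on left)
Postfix: 9 2 * 1 +


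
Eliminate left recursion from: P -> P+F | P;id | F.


Left-recursive alternatives: P+F, P;id; non-recursive: F
Introduce P': P -> FP', P' -> +FP' | ;idP' | ε


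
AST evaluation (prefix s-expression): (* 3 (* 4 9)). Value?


Evaluate inner: (* 4 9) = 36
Evaluate root: (* 3 36) = 108
Result: 108


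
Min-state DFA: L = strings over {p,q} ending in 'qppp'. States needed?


Track the longest suffix of input matching a prefix of 'qppp': 5 classes (prefixes of length 0..4)
Minimal DFA: 5 states


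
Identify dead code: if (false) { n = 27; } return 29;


condition is constant false, so the whole block is unreachable
Dead: 'if (false) { n = 27; }'


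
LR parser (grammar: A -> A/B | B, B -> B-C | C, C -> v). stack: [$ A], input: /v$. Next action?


shift '/' to continue A -> A/B
Action: shift


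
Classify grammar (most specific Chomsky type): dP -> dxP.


LHS has context (more than one symbol) and |LHS| ≤ |RHS|
Classification: Type 1 (Context-Sensitive)


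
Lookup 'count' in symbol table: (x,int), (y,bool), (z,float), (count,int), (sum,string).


Lookup 'count' → type int


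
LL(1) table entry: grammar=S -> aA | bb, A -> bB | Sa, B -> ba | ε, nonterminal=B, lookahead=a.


For [B, a]: ε is nullable and 'a' ∈ FOLLOW(B)
Entry: B -> ε


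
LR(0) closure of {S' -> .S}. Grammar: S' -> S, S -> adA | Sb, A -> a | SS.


Start: S' -> .S
For each item with dot before a nonterminal B, add B -> .γ for every B-production
Closure: [S' -> .S, S -> .adA, S -> .Sb]


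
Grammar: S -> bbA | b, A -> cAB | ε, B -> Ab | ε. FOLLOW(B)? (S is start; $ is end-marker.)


$ ∈ FOLLOW(S). For each A -> αBβ: add FIRST(β)\{ε} to FOLLOW(B); if β nullable, add FOLLOW(A).
FOLLOW(B) = {$, b, c}


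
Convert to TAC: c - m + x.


Break into single-operator statements:
t1 = c - m
t2 = t1 + x


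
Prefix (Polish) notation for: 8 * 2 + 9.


left-to-right (same/higher precedence on left): tree is (+ (* 8 2) 9)
Prefix: + * 8 2 9


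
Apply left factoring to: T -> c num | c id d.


Common prefix: 'c'
Factored: T -> c T', T' -> num | id d


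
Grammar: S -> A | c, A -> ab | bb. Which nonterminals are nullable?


A nonterminal is nullable iff some alternative derives ε (directly, or every symbol in it is nullable)
Nullable: {}


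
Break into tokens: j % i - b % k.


Scan left to right, longest-match per lexeme
Tokens: ID(j), OP(%), ID(i), OP(-), ID(b), OP(%), ID(k)


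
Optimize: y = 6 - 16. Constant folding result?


6 - 16 = -10 at compile time
Optimized: y = -10


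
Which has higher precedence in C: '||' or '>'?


'>' is relational (level 7); '||' is logical OR (level 1)
Higher level binds tighter
'>' has higher precedence than '||'


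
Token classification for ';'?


Pattern: delimiter/punctuation
Type: PUNCTUATION


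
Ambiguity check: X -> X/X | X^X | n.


'n/n^n' has two parse trees (no precedence encoded between / and ^)
Ambiguous


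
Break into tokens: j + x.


Scan left to right, longest-match per lexeme
Tokens: ID(j), OP(+), ID(x)


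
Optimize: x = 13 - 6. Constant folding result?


13 - 6 = 7 at compile time
Optimized: x = 7


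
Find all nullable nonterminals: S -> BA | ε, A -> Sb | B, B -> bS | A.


A nonterminal is nullable iff some alternative derives ε (directly, or every symbol in it is nullable)
Nullable: {S}


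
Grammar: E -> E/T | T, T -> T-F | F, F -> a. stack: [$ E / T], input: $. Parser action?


handle 'E/T' on top; lookahead ∈ FOLLOW(E) = {/, $}
Action: reduce (E -> E/T)


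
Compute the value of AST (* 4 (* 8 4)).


Evaluate inner: (* 8 4) = 32
Evaluate root: (* 4 32) = 128
Result: 128


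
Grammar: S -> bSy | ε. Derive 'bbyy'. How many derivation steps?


Derivation: S => bSy => bbSyy => bbyy
Steps: 3


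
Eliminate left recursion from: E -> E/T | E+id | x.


Left-recursive alternatives: E/T, E+id; non-recursive: x
Introduce E': E -> xE', E' -> /TE' | +idE' | ε


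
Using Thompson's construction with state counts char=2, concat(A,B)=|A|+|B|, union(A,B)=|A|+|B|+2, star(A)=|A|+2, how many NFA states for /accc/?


Syntax tree has 4 char leaf(s), 0 union(s), 0 star(s)
chars contribute 4×2 = 8; each union adds +2; each star adds +2
Total: 8 + 0 + 0 = 8 states


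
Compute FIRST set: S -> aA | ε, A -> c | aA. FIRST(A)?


Per alternative of A: FIRST(c) = {c}; FIRST(aA) = {a}
FIRST(A) = {a, c}


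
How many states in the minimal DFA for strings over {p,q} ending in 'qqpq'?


Track the longest suffix of input matching a prefix of 'qqpq': 5 classes (prefixes of length 0..4)
Minimal DFA: 5 states


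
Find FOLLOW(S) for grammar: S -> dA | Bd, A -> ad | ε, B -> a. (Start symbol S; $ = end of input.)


$ ∈ FOLLOW(S). For each A -> αBβ: add FIRST(β)\{ε} to FOLLOW(B); if β nullable, add FOLLOW(A).
FOLLOW(S) = {$}


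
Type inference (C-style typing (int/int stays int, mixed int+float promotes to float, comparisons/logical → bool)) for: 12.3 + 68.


Operand types: float + int
Rule: mixed int/float promotes to float; int/int stays int
Result type: float


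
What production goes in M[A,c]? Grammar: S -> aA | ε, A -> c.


For [A, c]: 'c' ∈ FIRST(c)
Entry: A -> c


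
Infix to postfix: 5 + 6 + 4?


Left to right (same or higher precedence on left)
Postfix: 5 6 + 4 +


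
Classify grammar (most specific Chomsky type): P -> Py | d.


Left-linear: every RHS is a terminal or one nonterminal followed by a terminal
Classification: Type 3 (Regular)


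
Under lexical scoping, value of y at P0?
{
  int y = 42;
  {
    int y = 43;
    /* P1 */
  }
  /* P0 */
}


y declared in the same block as P0
y = 42


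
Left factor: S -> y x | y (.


Common prefix: 'y'
Factored: S -> y S', S' -> x | (


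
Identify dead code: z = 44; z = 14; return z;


first assignment to z is overwritten before any read
Dead: 'z = 44'


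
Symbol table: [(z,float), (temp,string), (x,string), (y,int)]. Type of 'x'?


Lookup 'x' → type string


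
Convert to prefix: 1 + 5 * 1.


'*' binds tighter: tree is (+ 1 (* 5 1))
Prefix: + 1 * 5 1


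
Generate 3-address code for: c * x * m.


Break into single-operator statements:
t1 = c * x
t2 = t1 * m


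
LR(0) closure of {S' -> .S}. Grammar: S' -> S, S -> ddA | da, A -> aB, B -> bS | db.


Start: S' -> .S
For each item with dot before a nonterminal B, add B -> .γ for every B-production
Closure: [S' -> .S, S -> .ddA, S -> .da]


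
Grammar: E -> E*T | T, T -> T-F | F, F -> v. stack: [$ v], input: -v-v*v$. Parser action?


'v' on top is the handle for F -> v
Action: reduce (F -> v)


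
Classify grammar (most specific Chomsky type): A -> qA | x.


Right-linear: every RHS is a terminal or a terminal followed by one nonterminal
Classification: Type 3 (Regular)


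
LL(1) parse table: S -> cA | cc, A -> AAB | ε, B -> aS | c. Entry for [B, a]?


For [B, a]: 'a' ∈ FIRST(aS)
Entry: B -> aS


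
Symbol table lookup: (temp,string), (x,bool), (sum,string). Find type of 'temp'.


Lookup 'temp' → type string


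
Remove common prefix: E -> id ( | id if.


Common prefix: 'id'
Factored: E -> id E', E' -> ( | if


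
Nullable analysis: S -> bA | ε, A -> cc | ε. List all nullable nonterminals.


A nonterminal is nullable iff some alternative derives ε (directly, or every symbol in it is nullable)
Nullable: {A, S}


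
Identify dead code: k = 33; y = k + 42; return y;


k is read by y's definition; y is returned
No dead code


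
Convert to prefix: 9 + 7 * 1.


'*' binds tighter: tree is (+ 9 (* 7 1))
Prefix: + 9 * 7 1


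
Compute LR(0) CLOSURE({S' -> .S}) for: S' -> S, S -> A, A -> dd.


Start: S' -> .S
For each item with dot before a nonterminal B, add B -> .γ for every B-production
Closure: [S' -> .S, S -> .A, A -> .dd]


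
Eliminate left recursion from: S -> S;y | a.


Left-recursive alternatives: S;y; non-recursive: a
Introduce S': S -> aS', S' -> ;yS' | ε


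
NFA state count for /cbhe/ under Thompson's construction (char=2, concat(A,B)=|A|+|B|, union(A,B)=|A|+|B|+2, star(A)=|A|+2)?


Syntax tree has 4 char leaf(s), 0 union(s), 0 star(s)
chars contribute 4×2 = 8; each union adds +2; each star adds +2
Total: 8 + 0 + 0 = 8 states


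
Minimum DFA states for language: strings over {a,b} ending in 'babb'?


Track the longest suffix of input matching a prefix of 'babb': 5 classes (prefixes of length 0..4)
Minimal DFA: 5 states


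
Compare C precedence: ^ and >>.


'>>' is shift (level 8); '^' is bitwise XOR (level 4)
Higher level binds tighter
'>>' has higher precedence than '^'


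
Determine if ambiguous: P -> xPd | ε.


balanced x^n…d^n: each string has a unique parse
Unambiguous


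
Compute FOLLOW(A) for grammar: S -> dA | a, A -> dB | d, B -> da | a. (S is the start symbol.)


$ ∈ FOLLOW(S). For each A -> αBβ: add FIRST(β)\{ε} to FOLLOW(B); if β nullable, add FOLLOW(A).
FOLLOW(A) = {$}


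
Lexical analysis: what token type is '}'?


Pattern: delimiter/punctuation
Type: PUNCTUATION


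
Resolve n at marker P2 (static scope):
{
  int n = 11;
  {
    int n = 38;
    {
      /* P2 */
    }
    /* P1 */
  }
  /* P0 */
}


P2's block does not declare n; resolves to the enclosing declaration at depth 1
n = 38


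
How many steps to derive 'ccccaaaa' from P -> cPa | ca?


Derivation: P => cPa => ccPaa => cccPaaa => ccccaaaa
Steps: 4


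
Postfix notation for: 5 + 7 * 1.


* has higher precedence, evaluate 7*1 first
Postfix: 5 7 1 * +


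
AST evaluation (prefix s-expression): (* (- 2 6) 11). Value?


Evaluate inner: (- 2 6) = -4
Evaluate root: (* -4 11) = -44
Result: -44


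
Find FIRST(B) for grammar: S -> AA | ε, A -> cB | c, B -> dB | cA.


Per alternative of B: FIRST(dB) = {d}; FIRST(cA) = {c}
FIRST(B) = {c, d}


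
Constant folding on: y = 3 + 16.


3 + 16 = 19 at compile time
Optimized: y = 19


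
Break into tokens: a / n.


Scan left to right, longest-match per lexeme
Tokens: ID(a), OP(/), ID(n)


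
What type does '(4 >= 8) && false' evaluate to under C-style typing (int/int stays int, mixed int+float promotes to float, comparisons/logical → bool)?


Operand types: bool && bool
Rule: logical operators take bool operands and yield bool
Result type: bool


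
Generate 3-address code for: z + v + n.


Break into single-operator statements:
t1 = z + v
t2 = t1 + n


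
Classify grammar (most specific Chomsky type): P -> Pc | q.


Left-linear: every RHS is a terminal or one nonterminal followed by a terminal
Classification: Type 3 (Regular)


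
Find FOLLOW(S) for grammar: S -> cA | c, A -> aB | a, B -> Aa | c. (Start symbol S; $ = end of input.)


$ ∈ FOLLOW(S). For each A -> αBβ: add FIRST(β)\{ε} to FOLLOW(B); if β nullable, add FOLLOW(A).
FOLLOW(S) = {$}


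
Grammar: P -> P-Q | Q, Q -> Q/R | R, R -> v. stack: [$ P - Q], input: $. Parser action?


handle 'P-Q' on top; lookahead ∈ FOLLOW(P) = {-, $}
Action: reduce (P -> P-Q)


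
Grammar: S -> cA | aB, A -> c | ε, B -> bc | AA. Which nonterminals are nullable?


A nonterminal is nullable iff some alternative derives ε (directly, or every symbol in it is nullable)
Nullable: {A, B}


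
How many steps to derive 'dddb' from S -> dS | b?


Derivation: S => dS => ddS => dddS => dddb
Steps: 4


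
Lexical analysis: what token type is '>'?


Pattern: operator symbol
Type: OPERATOR


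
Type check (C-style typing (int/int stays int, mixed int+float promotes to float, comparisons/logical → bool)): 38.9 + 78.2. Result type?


Operand types: float + float
Rule: mixed int/float promotes to float; int/int stays int
Result type: float


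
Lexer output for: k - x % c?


Scan left to right, longest-match per lexeme
Tokens: ID(k), OP(-), ID(x), OP(%), ID(c)


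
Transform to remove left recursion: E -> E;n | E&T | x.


Left-recursive alternatives: E;n, E&T; non-recursive: x
Introduce E': E -> xE', E' -> ;nE' | &TE' | ε


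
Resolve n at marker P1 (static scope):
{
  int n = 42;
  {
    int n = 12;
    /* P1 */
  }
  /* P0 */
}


n declared in the same block as P1
n = 12


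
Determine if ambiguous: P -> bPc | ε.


balanced b^n…c^n: each string has a unique parse
Unambiguous


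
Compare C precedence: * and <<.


'*' is multiplicative (level 10); '<<' is shift (level 8)
Higher level binds tighter
'*' has higher precedence than '<<'


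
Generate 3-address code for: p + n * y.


Break into single-operator statements:
t1 = n * y
t2 = p + t1


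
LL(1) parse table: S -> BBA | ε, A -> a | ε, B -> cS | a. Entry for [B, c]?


For [B, c]: 'c' ∈ FIRST(cS)
Entry: B -> cS


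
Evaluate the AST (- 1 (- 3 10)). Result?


Evaluate inner: (- 3 10) = -7
Evaluate root: (- 1 -7) = 8
Result: 8


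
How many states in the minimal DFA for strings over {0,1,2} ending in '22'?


Track the longest suffix of input matching a prefix of '22': 3 classes (prefixes of length 0..2)
Minimal DFA: 3 states


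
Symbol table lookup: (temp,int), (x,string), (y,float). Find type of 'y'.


Lookup 'y' → type float


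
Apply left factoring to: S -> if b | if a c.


Common prefix: 'if'
Factored: S -> if S', S' -> b | a c


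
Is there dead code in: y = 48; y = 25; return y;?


first assignment to y is overwritten before any read
Dead: 'y = 48'


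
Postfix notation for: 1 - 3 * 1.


* has higher precedence, evaluate 3*1 first
Postfix: 1 3 1 * -


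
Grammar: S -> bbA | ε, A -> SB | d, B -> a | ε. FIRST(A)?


Per alternative of A: FIRST(SB) = {a, b, ε}; FIRST(d) = {d}
FIRST(A) = {a, b, d, ε}


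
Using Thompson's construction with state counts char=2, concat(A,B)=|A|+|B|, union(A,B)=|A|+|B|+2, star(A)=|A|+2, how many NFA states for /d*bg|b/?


Syntax tree has 4 char leaf(s), 1 union(s), 1 star(s)
chars contribute 4×2 = 8; each union adds +2; each star adds +2
Total: 8 + 2 + 2 = 12 states


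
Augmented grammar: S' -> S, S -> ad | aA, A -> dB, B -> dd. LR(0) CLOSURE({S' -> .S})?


Start: S' -> .S
For each item with dot before a nonterminal B, add B -> .γ for every B-production
Closure: [S' -> .S, S -> .ad, S -> .aA]


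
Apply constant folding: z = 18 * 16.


18 * 16 = 288 at compile time
Optimized: z = 288


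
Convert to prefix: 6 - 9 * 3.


'*' binds tighter: tree is (- 6 (* 9 3))
Prefix: - 6 * 9 3


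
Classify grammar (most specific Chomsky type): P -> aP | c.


Right-linear: every RHS is a terminal or a terminal followed by one nonterminal
Classification: Type 3 (Regular)


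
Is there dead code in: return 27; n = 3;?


statement follows a return and is unreachable
Dead: 'n = 3'


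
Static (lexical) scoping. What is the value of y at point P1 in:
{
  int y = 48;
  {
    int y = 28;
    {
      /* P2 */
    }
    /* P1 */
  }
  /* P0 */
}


y declared in the same block as P1
y = 28


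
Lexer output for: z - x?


Scan left to right, longest-match per lexeme
Tokens: ID(z), OP(-), ID(x)


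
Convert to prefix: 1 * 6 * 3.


left-to-right (same/higher precedence on left): tree is (* (* 1 6) 3)
Prefix: * * 1 6 3


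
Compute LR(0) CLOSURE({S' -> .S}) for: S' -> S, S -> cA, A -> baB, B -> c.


Start: S' -> .S
For each item with dot before a nonterminal B, add B -> .γ for every B-production
Closure: [S' -> .S, S -> .cA]


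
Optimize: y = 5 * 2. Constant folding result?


5 * 2 = 10 at compile time
Optimized: y = 10


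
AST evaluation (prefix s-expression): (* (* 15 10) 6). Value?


Evaluate inner: (* 15 10) = 150
Evaluate root: (* 150 6) = 900
Result: 900
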